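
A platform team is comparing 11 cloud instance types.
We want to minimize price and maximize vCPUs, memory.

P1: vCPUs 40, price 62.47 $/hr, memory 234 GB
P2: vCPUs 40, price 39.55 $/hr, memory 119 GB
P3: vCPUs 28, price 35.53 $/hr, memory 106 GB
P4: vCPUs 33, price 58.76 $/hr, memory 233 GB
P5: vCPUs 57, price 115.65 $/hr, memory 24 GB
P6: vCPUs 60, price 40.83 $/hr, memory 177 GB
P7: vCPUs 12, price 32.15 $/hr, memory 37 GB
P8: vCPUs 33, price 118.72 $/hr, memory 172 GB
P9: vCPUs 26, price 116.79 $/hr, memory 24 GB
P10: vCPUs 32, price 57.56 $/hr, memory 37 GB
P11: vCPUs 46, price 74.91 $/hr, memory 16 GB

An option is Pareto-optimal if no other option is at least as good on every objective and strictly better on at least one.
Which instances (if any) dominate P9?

P1: vCPUs 40≥26, price 62.47≤116.79, memory 234≥24 — dominates P9.
P2: vCPUs 40≥26, price 39.55≤116.79, memory 119≥24 — dominates P9.
P3: vCPUs 28≥26, price 35.53≤116.79, memory 106≥24 — dominates P9.
P4: vCPUs 33≥26, price 58.76≤116.79, memory 233≥24 — dominates P9.
P5: vCPUs 57≥26, price 115.65≤116.79, memory 24≥24 — dominates P9.
P6: vCPUs 60≥26, price 40.83≤116.79, memory 177≥24 — dominates P9.
P10: vCPUs 32≥26, price 57.56≤116.79, memory 37≥24 — dominates P9.
Others (P7, P8, P11) are each worse than P9 on at least one objective.

P1, P2, P3, P4, P5, P6, P10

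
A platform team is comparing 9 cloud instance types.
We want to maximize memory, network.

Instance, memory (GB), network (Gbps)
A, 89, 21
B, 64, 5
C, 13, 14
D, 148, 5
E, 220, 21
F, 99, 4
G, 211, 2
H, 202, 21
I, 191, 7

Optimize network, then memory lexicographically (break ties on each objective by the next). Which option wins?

First maximize network: best is 21, kept {A, E, H}.
Then maximize memory: best is 220, kept {E}.

E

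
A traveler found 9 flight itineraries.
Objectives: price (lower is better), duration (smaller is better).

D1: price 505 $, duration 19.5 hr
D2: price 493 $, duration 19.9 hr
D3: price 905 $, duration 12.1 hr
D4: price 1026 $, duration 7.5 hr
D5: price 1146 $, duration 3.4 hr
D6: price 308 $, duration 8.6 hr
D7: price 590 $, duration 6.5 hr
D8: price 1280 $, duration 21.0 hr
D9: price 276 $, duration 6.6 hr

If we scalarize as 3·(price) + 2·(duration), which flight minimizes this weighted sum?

D1: 3·505 + 2·19.5 = 1554.0
D2: 3·493 + 2·19.9 = 1518.8
D3: 3·905 + 2·12.1 = 2739.2
D4: 3·1026 + 2·7.5 = 3093.0
D5: 3·1146 + 2·3.4 = 3444.8
D6: 3·308 + 2·8.6 = 941.2
D7: 3·590 + 2·6.5 = 1783.0
D8: 3·1280 + 2·21.0 = 3882.0
D9: 3·276 + 2·6.6 = 841.2
Lowest: D9 at 841.2.

D9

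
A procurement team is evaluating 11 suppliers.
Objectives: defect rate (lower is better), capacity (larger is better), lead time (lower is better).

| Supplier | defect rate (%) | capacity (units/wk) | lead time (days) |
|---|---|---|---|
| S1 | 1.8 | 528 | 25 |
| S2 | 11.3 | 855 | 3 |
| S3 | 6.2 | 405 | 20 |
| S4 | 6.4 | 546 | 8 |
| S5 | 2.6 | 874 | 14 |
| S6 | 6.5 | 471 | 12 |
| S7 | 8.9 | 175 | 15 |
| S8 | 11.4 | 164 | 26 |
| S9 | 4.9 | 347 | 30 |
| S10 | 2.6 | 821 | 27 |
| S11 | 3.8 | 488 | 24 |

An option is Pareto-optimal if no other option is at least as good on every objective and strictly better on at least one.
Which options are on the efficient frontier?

S1: not dominated (best defect rate).
S2: not dominated (best lead time).
S3: dominated by S5 (defect rate 2.6≤6.2, capacity 874≥405, lead time 14≤20).
S4: not dominated.
S5: not dominated (best capacity).
S6: dominated by S4 (defect rate 6.4≤6.5, capacity 546≥471, lead time 8≤12).
S7: dominated by S4 (defect rate 6.4≤8.9, capacity 546≥175, lead time 8≤15).
S8: dominated by S1 (defect rate 1.8≤11.4, capacity 528≥164, lead time 25≤26).
S9: dominated by S1 (defect rate 1.8≤4.9, capacity 528≥347, lead time 25≤30).
S10: dominated by S5 (defect rate 2.6≤2.6, capacity 874≥821, lead time 14≤27).
S11: dominated by S5 (defect rate 2.6≤3.8, capacity 874≥488, lead time 14≤24).

S1, S2, S4, S5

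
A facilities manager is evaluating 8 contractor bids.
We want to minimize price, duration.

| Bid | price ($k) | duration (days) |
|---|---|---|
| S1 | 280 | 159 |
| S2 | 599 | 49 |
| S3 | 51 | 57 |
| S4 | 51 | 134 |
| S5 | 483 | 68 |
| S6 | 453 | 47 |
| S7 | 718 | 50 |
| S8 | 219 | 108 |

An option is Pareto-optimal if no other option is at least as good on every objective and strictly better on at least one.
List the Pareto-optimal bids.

S3, S6

S1: dominated by S3 (price 51≤280, duration 57≤159).
S2: dominated by S6 (price 453≤599, duration 47≤49).
S3: not dominated.
S4: dominated by S3 (price 51≤51, duration 57≤134).
S5: dominated by S3 (price 51≤483, duration 57≤68).
S6: not dominated (best duration).
S7: dominated by S2 (price 599≤718, duration 49≤50).
S8: dominated by S3 (price 51≤219, duration 57≤108).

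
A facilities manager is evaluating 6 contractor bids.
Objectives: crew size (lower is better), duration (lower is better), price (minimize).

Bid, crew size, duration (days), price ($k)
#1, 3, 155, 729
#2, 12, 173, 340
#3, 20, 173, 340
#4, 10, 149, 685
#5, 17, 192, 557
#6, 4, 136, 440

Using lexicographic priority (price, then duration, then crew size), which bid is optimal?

#2

First minimize price: best is 340, kept {#2, #3}.
Then minimize duration: best is 173, kept {#2, #3}.
Then minimize crew size: best is 12, kept {#2}.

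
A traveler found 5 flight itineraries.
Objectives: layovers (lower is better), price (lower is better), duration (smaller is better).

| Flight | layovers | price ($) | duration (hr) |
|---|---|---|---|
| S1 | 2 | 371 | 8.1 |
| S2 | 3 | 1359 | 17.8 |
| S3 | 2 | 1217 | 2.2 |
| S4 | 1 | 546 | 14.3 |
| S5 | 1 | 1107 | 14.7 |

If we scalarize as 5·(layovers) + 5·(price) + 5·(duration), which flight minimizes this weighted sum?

S1: 5·2 + 5·371 + 5·8.1 = 1905.5
S2: 5·3 + 5·1359 + 5·17.8 = 6899.0
S3: 5·2 + 5·1217 + 5·2.2 = 6106.0
S4: 5·1 + 5·546 + 5·14.3 = 2806.5
S5: 5·1 + 5·1107 + 5·14.7 = 5613.5
Lowest: S1 at 1905.5.

S1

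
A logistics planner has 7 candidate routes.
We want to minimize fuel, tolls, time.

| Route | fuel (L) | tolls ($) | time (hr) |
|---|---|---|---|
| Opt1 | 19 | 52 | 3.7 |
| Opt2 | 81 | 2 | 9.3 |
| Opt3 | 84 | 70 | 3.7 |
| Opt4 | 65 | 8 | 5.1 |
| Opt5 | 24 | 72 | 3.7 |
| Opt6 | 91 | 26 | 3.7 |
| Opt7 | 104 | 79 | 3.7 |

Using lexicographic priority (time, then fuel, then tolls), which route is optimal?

First minimize time: best is 3.7, kept {Opt1, Opt3, Opt5, Opt6, Opt7}.
Then minimize fuel: best is 19, kept {Opt1}.

Opt1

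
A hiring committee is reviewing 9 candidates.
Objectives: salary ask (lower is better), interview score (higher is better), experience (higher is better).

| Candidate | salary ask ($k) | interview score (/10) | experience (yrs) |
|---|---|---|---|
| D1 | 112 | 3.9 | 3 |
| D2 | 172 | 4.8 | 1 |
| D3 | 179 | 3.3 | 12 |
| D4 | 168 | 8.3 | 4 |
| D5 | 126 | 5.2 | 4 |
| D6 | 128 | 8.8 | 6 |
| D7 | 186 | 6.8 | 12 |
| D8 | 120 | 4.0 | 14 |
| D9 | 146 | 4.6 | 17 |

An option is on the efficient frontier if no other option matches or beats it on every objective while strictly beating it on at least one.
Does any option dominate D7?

D1: worse on interview score (3.9 vs 6.8).
D2: worse on interview score (4.8 vs 6.8).
D3: worse on interview score (3.3 vs 6.8).
D4: worse on experience (4 vs 12).
D5: worse on interview score (5.2 vs 6.8).
D6: worse on experience (6 vs 12).
D8: worse on interview score (4.0 vs 6.8).
D9: worse on interview score (4.6 vs 6.8).
No option is at least as good as D7 on every objective and strictly better on one.

No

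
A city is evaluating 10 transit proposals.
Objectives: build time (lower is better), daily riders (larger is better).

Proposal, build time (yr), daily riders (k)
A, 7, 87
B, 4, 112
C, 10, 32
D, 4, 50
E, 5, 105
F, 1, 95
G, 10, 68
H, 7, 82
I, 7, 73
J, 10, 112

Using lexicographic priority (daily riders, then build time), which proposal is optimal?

First maximize daily riders: best is 112, kept {B, J}.
Then minimize build time: best is 4, kept {B}.

B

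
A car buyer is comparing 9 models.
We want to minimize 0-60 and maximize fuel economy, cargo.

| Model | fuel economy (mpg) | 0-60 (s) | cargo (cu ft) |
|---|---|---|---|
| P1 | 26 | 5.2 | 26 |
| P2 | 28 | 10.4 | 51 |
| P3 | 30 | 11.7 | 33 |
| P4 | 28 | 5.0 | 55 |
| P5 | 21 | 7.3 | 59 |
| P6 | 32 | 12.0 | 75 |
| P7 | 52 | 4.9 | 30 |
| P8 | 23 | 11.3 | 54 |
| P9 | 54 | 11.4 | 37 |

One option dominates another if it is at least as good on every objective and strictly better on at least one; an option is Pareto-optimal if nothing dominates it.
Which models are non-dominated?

P1: dominated by P4 (fuel economy 28≥26, 0-60 5.0≤5.2, cargo 55≥26).
P2: dominated by P4 (fuel economy 28≥28, 0-60 5.0≤10.4, cargo 55≥51).
P3: dominated by P9 (fuel economy 54≥30, 0-60 11.4≤11.7, cargo 37≥33).
P4: not dominated.
P5: not dominated.
P6: not dominated (best cargo).
P7: not dominated (best 0-60).
P8: dominated by P4 (fuel economy 28≥23, 0-60 5.0≤11.3, cargo 55≥54).
P9: not dominated (best fuel economy).

P4, P5, P6, P7, P9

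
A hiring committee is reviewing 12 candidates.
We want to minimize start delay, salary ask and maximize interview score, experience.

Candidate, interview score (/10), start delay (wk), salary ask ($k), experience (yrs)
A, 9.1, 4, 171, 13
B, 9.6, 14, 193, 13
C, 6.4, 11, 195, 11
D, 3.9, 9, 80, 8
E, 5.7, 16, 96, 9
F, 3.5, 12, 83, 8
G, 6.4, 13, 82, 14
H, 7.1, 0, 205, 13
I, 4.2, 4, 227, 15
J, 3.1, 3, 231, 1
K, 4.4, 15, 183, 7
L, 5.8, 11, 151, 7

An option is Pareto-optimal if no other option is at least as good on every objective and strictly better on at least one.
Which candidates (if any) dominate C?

A: interview score 9.1≥6.4, start delay 4≤11, salary ask 171≤195, experience 13≥11 — dominates C.
Others (B, D, E, F, G, H, I, J, K, L) are each worse than C on at least one objective.

A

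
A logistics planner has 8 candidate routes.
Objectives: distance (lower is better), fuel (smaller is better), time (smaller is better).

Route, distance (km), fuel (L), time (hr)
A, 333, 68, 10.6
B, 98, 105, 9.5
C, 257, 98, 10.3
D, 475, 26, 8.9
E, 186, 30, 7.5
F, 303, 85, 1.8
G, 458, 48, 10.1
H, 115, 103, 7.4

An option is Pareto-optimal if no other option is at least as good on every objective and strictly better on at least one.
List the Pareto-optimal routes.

A: dominated by E (distance 186≤333, fuel 30≤68, time 7.5≤10.6).
B: not dominated (best distance).
C: dominated by E (distance 186≤257, fuel 30≤98, time 7.5≤10.3).
D: not dominated (best fuel).
E: not dominated.
F: not dominated (best time).
G: dominated by E (distance 186≤458, fuel 30≤48, time 7.5≤10.1).
H: not dominated.

B, D, E, F, H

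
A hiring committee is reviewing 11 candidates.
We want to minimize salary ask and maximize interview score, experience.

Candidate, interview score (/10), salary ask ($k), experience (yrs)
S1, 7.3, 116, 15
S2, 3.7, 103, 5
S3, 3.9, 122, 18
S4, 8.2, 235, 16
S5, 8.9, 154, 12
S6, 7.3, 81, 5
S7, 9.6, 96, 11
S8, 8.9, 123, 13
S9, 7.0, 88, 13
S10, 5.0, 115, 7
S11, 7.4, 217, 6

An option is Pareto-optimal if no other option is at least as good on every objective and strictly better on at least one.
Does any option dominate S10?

Yes

S7 vs S10: interview score 9.6≥5.0, salary ask 96≤115, experience 11≥7 — S7 is at least as good on every objective and strictly better on at least one, so S7 dominates S10.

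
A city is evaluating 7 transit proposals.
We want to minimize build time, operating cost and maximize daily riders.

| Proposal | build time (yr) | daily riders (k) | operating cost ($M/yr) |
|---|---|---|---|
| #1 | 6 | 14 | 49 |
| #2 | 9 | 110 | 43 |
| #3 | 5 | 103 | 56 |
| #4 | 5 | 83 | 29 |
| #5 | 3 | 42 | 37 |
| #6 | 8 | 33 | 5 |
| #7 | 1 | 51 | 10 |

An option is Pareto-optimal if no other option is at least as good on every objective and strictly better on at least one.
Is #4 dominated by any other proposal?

#1: worse on build time (6 vs 5).
#2: worse on build time (9 vs 5).
#3: worse on operating cost (56 vs 29).
#5: worse on daily riders (42 vs 83).
#6: worse on build time (8 vs 5).
#7: worse on daily riders (51 vs 83).
No option is at least as good as #4 on every objective and strictly better on one.

No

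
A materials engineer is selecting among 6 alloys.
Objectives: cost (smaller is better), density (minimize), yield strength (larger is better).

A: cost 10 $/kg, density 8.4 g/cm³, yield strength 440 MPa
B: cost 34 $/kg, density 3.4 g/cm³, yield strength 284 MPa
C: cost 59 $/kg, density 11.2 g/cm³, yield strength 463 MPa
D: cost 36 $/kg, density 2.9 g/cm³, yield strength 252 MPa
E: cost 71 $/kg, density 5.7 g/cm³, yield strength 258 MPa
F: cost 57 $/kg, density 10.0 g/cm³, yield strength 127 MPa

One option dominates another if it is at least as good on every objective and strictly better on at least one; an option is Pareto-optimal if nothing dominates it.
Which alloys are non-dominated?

A, B, C, D

A: not dominated (best cost).
B: not dominated.
C: not dominated (best yield strength).
D: not dominated (best density).
E: dominated by B (cost 34≤71, density 3.4≤5.7, yield strength 284≥258).
F: dominated by A (cost 10≤57, density 8.4≤10.0, yield strength 440≥127).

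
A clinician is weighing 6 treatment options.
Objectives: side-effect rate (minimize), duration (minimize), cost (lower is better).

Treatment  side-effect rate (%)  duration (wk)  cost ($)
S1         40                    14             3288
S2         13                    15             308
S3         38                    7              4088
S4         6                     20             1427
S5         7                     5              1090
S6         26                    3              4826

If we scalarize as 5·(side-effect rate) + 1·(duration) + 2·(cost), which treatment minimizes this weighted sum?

S2

S1: 5·40 + 1·14 + 2·3288 = 6790
S2: 5·13 + 1·15 + 2·308 = 696
S3: 5·38 + 1·7 + 2·4088 = 8373
S4: 5·6 + 1·20 + 2·1427 = 2904
S5: 5·7 + 1·5 + 2·1090 = 2220
S6: 5·26 + 1·3 + 2·4826 = 9785
Lowest: S2 at 696.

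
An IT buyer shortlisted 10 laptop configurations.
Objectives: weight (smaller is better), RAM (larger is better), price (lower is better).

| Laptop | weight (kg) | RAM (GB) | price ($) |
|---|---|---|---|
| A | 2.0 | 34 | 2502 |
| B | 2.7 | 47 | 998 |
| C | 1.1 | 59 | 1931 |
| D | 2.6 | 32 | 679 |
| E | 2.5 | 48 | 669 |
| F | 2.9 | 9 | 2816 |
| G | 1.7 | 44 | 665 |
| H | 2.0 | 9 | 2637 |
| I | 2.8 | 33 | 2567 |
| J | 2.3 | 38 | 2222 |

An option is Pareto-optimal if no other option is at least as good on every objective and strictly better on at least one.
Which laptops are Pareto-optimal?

A: dominated by C (weight 1.1≤2.0, RAM 59≥34, price 1931≤2502).
B: dominated by E (weight 2.5≤2.7, RAM 48≥47, price 669≤998).
C: not dominated (best weight).
D: dominated by E (weight 2.5≤2.6, RAM 48≥32, price 669≤679).
E: not dominated.
F: dominated by A (weight 2.0≤2.9, RAM 34≥9, price 2502≤2816).
G: not dominated (best price).
H: dominated by A (weight 2.0≤2.0, RAM 34≥9, price 2502≤2637).
I: dominated by A (weight 2.0≤2.8, RAM 34≥33, price 2502≤2567).
J: dominated by C (weight 1.1≤2.3, RAM 59≥38, price 1931≤2222).

C, E, G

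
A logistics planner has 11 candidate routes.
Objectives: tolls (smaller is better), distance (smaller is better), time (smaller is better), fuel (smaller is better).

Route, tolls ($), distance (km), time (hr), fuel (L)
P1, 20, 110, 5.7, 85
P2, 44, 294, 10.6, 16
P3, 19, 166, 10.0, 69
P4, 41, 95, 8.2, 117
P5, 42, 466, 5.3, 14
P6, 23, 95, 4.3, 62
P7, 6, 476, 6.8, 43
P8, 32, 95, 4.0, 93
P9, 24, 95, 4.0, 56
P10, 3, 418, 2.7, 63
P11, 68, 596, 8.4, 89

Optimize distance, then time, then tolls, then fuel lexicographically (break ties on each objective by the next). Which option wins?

P9

First minimize distance: best is 95, kept {P4, P6, P8, P9}.
Then minimize time: best is 4.0, kept {P8, P9}.
Then minimize tolls: best is 24, kept {P9}.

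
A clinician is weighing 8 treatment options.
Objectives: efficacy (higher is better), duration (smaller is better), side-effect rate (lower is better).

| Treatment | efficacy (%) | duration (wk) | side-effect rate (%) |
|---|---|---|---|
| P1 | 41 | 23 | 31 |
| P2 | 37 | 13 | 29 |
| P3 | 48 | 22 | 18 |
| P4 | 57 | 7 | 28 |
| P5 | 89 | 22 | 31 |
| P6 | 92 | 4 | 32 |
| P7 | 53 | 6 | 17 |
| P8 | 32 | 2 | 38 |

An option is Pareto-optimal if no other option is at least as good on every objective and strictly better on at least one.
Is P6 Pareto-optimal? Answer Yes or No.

Yes

P1: worse on efficacy (41 vs 92).
P2: worse on efficacy (37 vs 92).
P3: worse on efficacy (48 vs 92).
P4: worse on efficacy (57 vs 92).
P5: worse on efficacy (89 vs 92).
P7: worse on efficacy (53 vs 92).
P8: worse on efficacy (32 vs 92).
No option is at least as good as P6 on every objective and strictly better on one.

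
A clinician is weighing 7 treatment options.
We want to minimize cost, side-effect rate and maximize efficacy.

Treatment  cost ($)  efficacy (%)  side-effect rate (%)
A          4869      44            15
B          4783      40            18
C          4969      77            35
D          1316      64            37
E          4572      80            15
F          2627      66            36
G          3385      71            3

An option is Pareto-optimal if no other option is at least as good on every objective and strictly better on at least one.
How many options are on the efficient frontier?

A: dominated by E (cost 4572≤4869, efficacy 80≥44, side-effect rate 15≤15).
B: dominated by E (cost 4572≤4783, efficacy 80≥40, side-effect rate 15≤18).
C: dominated by E (cost 4572≤4969, efficacy 80≥77, side-effect rate 15≤35).
D: not dominated (best cost).
E: not dominated (best efficacy).
F: not dominated.
G: not dominated (best side-effect rate).
Pareto-optimal: D, E, F, G → 4.

4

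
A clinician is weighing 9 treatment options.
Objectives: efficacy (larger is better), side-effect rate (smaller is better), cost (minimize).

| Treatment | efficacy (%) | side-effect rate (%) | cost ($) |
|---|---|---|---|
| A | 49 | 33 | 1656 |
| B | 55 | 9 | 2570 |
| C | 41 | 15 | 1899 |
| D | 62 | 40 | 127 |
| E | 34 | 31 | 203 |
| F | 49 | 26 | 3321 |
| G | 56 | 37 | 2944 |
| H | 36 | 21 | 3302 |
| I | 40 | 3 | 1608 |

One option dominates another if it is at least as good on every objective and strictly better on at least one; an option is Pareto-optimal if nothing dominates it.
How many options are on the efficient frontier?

7

A: not dominated.
B: not dominated.
C: not dominated.
D: not dominated (best efficacy).
E: not dominated.
F: dominated by B (efficacy 55≥49, side-effect rate 9≤26, cost 2570≤3321).
G: not dominated.
H: dominated by B (efficacy 55≥36, side-effect rate 9≤21, cost 2570≤3302).
I: not dominated (best side-effect rate).
Pareto-optimal: A, B, C, D, E, G, I → 7.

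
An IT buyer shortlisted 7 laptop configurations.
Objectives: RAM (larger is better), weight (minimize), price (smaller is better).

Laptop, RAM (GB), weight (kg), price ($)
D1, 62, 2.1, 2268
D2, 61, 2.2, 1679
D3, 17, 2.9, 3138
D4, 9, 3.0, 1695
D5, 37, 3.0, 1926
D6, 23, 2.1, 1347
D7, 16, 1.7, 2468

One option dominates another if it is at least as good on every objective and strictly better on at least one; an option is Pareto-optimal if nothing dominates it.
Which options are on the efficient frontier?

D1, D2, D6, D7

D1: not dominated (best RAM).
D2: not dominated.
D3: dominated by D1 (RAM 62≥17, weight 2.1≤2.9, price 2268≤3138).
D4: dominated by D2 (RAM 61≥9, weight 2.2≤3.0, price 1679≤1695).
D5: dominated by D2 (RAM 61≥37, weight 2.2≤3.0, price 1679≤1926).
D6: not dominated (best price).
D7: not dominated (best weight).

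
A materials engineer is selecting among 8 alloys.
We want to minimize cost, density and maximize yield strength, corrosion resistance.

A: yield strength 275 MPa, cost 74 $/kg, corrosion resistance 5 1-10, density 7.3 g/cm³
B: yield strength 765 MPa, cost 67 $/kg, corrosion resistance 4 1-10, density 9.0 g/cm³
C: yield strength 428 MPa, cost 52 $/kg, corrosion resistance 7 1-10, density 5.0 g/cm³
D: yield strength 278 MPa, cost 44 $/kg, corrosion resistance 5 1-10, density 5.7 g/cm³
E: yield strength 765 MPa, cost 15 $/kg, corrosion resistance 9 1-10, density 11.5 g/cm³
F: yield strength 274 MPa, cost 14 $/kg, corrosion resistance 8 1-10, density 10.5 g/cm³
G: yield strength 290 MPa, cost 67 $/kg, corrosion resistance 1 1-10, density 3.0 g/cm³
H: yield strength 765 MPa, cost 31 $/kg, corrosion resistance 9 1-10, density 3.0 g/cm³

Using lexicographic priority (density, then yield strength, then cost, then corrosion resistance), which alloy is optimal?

First minimize density: best is 3.0, kept {G, H}.
Then maximize yield strength: best is 765, kept {H}.

H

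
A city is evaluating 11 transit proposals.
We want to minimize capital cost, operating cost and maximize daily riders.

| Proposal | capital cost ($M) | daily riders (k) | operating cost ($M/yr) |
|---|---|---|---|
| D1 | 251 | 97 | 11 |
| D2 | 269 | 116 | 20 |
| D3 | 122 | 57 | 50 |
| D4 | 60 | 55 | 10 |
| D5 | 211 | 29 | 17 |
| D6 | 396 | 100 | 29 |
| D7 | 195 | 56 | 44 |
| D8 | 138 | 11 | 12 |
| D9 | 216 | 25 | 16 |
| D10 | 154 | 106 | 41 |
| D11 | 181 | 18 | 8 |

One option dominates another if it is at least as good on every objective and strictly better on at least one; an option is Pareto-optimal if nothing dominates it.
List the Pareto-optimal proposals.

D1, D2, D3, D4, D10, D11

D1: not dominated.
D2: not dominated (best daily riders).
D3: not dominated.
D4: not dominated (best capital cost).
D5: dominated by D4 (capital cost 60≤211, daily riders 55≥29, operating cost 10≤17).
D6: dominated by D2 (capital cost 269≤396, daily riders 116≥100, operating cost 20≤29).
D7: dominated by D10 (capital cost 154≤195, daily riders 106≥56, operating cost 41≤44).
D8: dominated by D4 (capital cost 60≤138, daily riders 55≥11, operating cost 10≤12).
D9: dominated by D4 (capital cost 60≤216, daily riders 55≥25, operating cost 10≤16).
D10: not dominated.
D11: not dominated (best operating cost).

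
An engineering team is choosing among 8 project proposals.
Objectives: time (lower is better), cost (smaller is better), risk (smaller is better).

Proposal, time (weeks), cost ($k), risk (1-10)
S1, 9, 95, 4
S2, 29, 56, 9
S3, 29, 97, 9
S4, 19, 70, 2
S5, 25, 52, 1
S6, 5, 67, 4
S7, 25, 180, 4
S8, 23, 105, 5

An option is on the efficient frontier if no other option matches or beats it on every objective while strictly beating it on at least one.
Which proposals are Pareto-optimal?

S1: dominated by S6 (time 5≤9, cost 67≤95, risk 4≤4).
S2: dominated by S5 (time 25≤29, cost 52≤56, risk 1≤9).
S3: dominated by S1 (time 9≤29, cost 95≤97, risk 4≤9).
S4: not dominated.
S5: not dominated (best cost).
S6: not dominated (best time).
S7: dominated by S1 (time 9≤25, cost 95≤180, risk 4≤4).
S8: dominated by S1 (time 9≤23, cost 95≤105, risk 4≤5).

S4, S5, S6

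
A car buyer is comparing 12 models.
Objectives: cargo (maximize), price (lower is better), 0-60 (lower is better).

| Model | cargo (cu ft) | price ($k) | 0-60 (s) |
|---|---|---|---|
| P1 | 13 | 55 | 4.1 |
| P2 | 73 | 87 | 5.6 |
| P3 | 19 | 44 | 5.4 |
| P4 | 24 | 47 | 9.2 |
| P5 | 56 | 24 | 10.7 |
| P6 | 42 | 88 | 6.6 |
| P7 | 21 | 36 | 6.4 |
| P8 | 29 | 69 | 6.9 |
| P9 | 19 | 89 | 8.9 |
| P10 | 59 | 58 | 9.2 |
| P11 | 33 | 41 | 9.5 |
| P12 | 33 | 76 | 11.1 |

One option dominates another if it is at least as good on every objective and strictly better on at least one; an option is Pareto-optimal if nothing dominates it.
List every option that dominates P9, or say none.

P2, P3, P6, P7, P8

P2: cargo 73≥19, price 87≤89, 0-60 5.6≤8.9 — dominates P9.
P3: cargo 19≥19, price 44≤89, 0-60 5.4≤8.9 — dominates P9.
P6: cargo 42≥19, price 88≤89, 0-60 6.6≤8.9 — dominates P9.
P7: cargo 21≥19, price 36≤89, 0-60 6.4≤8.9 — dominates P9.
P8: cargo 29≥19, price 69≤89, 0-60 6.9≤8.9 — dominates P9.
Others (P1, P4, P5, P10, P11, P12) are each worse than P9 on at least one objective.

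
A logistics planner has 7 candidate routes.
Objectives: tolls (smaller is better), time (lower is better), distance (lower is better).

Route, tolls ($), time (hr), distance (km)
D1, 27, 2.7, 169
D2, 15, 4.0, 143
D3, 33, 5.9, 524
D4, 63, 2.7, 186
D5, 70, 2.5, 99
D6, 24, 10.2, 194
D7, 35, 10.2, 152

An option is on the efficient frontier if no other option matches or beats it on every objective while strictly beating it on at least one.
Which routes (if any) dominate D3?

D1, D2

D1: tolls 27≤33, time 2.7≤5.9, distance 169≤524 — dominates D3.
D2: tolls 15≤33, time 4.0≤5.9, distance 143≤524 — dominates D3.
Others (D4, D5, D6, D7) are each worse than D3 on at least one objective.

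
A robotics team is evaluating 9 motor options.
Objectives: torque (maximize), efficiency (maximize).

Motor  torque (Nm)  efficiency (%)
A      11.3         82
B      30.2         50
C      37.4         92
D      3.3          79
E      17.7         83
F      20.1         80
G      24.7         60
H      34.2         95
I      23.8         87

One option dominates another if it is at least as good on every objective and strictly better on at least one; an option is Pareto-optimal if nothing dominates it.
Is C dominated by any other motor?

No

A: worse on torque (11.3 vs 37.4).
B: worse on torque (30.2 vs 37.4).
D: worse on torque (3.3 vs 37.4).
E: worse on torque (17.7 vs 37.4).
F: worse on torque (20.1 vs 37.4).
G: worse on torque (24.7 vs 37.4).
H: worse on torque (34.2 vs 37.4).
I: worse on torque (23.8 vs 37.4).
No option is at least as good as C on every objective and strictly better on one.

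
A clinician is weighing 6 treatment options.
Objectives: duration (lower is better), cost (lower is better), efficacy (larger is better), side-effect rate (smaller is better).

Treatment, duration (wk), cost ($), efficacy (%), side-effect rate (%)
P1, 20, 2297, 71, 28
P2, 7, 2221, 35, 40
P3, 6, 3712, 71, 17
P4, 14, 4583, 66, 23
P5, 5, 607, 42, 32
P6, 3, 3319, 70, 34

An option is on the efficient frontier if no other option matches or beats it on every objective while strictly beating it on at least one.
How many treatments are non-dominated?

4

P1: not dominated.
P2: dominated by P5 (duration 5≤7, cost 607≤2221, efficacy 42≥35, side-effect rate 32≤40).
P3: not dominated (best side-effect rate).
P4: dominated by P3 (duration 6≤14, cost 3712≤4583, efficacy 71≥66, side-effect rate 17≤23).
P5: not dominated (best cost).
P6: not dominated (best duration).
Pareto-optimal: P1, P3, P5, P6 → 4.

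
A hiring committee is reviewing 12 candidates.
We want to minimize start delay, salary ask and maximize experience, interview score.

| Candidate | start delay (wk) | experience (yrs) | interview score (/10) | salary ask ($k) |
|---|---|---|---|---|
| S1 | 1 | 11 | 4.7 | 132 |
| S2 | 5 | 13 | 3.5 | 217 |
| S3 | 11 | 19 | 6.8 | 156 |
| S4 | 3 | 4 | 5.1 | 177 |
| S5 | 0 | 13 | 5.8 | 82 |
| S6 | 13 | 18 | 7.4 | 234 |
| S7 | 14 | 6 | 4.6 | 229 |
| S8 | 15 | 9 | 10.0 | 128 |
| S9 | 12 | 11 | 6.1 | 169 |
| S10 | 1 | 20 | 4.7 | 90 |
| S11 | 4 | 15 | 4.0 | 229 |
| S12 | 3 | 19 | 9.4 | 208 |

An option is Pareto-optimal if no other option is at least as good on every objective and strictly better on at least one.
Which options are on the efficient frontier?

S3, S5, S8, S10, S12

S1: dominated by S5 (start delay 0≤1, experience 13≥11, interview score 5.8≥4.7, salary ask 82≤132).
S2: dominated by S5 (start delay 0≤5, experience 13≥13, interview score 5.8≥3.5, salary ask 82≤217).
S3: not dominated.
S4: dominated by S5 (start delay 0≤3, experience 13≥4, interview score 5.8≥5.1, salary ask 82≤177).
S5: not dominated (best start delay).
S6: dominated by S12 (start delay 3≤13, experience 19≥18, interview score 9.4≥7.4, salary ask 208≤234).
S7: dominated by S1 (start delay 1≤14, experience 11≥6, interview score 4.7≥4.6, salary ask 132≤229).
S8: not dominated (best interview score).
S9: dominated by S3 (start delay 11≤12, experience 19≥11, interview score 6.8≥6.1, salary ask 156≤169).
S10: not dominated (best experience).
S11: dominated by S10 (start delay 1≤4, experience 20≥15, interview score 4.7≥4.0, salary ask 90≤229).
S12: not dominated.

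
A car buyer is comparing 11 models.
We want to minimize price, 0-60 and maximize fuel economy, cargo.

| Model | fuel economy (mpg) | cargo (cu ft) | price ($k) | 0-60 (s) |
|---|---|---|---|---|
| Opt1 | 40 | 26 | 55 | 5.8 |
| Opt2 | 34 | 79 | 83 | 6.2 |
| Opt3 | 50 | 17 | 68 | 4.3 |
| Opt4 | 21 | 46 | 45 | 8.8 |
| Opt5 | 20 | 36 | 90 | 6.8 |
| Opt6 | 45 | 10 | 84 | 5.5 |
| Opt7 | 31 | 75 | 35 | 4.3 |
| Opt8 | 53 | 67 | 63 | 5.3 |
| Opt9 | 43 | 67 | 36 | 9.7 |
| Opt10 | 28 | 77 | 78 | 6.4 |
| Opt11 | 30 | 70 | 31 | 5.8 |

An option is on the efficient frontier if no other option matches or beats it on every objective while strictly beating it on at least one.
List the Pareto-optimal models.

Opt1, Opt2, Opt3, Opt7, Opt8, Opt9, Opt10, Opt11

Opt1: not dominated.
Opt2: not dominated (best cargo).
Opt3: not dominated.
Opt4: dominated by Opt7 (fuel economy 31≥21, cargo 75≥46, price 35≤45, 0-60 4.3≤8.8).
Opt5: dominated by Opt2 (fuel economy 34≥20, cargo 79≥36, price 83≤90, 0-60 6.2≤6.8).
Opt6: dominated by Opt3 (fuel economy 50≥45, cargo 17≥10, price 68≤84, 0-60 4.3≤5.5).
Opt7: not dominated.
Opt8: not dominated (best fuel economy).
Opt9: not dominated.
Opt10: not dominated.
Opt11: not dominated (best price).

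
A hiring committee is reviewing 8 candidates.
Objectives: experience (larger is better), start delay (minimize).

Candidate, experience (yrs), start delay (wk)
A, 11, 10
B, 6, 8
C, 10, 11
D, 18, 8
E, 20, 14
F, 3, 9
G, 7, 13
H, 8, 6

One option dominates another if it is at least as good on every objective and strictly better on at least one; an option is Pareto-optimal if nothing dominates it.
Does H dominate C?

No

H vs C: H is worse on experience (8 vs 10), so it does not dominate C.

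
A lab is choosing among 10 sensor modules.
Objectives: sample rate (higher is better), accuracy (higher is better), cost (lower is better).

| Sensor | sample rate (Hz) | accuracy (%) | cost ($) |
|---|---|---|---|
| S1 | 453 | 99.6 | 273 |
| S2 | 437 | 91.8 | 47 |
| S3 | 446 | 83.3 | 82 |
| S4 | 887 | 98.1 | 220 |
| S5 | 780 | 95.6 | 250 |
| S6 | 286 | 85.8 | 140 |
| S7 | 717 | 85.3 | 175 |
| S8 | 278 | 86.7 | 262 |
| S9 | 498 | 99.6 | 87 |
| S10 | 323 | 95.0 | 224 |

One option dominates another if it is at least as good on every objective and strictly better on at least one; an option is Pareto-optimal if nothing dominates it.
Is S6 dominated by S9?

Yes

S9 vs S6: sample rate 498≥286, accuracy 99.6≥85.8, cost 87≤140 — S9 is at least as good on every objective with at least one strict improvement.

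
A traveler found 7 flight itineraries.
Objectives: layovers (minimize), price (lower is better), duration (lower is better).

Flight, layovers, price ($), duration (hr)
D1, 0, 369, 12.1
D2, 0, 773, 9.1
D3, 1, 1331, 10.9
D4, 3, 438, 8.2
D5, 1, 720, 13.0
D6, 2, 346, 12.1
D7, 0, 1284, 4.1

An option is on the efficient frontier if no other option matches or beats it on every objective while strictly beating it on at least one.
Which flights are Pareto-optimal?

D1, D2, D4, D6, D7

D1: not dominated.
D2: not dominated.
D3: dominated by D2 (layovers 0≤1, price 773≤1331, duration 9.1≤10.9).
D4: not dominated.
D5: dominated by D1 (layovers 0≤1, price 369≤720, duration 12.1≤13.0).
D6: not dominated (best price).
D7: not dominated (best duration).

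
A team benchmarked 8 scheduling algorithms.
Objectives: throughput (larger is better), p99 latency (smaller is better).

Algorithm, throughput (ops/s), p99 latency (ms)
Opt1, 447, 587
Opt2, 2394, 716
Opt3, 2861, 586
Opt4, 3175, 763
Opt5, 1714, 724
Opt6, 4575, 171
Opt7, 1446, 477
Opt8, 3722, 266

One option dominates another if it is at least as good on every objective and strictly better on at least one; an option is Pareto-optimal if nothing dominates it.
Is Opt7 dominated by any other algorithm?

Yes

Opt6 vs Opt7: throughput 4575≥1446, p99 latency 171≤477 — Opt6 is at least as good on every objective and strictly better on at least one, so Opt6 dominates Opt7.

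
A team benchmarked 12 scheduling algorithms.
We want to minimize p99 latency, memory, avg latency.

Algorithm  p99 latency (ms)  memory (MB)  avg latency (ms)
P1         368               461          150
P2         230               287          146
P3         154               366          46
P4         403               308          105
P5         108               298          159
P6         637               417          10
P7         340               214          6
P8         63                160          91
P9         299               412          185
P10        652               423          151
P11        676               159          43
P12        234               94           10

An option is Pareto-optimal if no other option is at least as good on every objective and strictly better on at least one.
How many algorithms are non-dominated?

4

P1: dominated by P2 (p99 latency 230≤368, memory 287≤461, avg latency 146≤150).
P2: dominated by P8 (p99 latency 63≤230, memory 160≤287, avg latency 91≤146).
P3: not dominated.
P4: dominated by P7 (p99 latency 340≤403, memory 214≤308, avg latency 6≤105).
P5: dominated by P8 (p99 latency 63≤108, memory 160≤298, avg latency 91≤159).
P6: dominated by P7 (p99 latency 340≤637, memory 214≤417, avg latency 6≤10).
P7: not dominated (best avg latency).
P8: not dominated (best p99 latency).
P9: dominated by P2 (p99 latency 230≤299, memory 287≤412, avg latency 146≤185).
P10: dominated by P2 (p99 latency 230≤652, memory 287≤423, avg latency 146≤151).
P11: dominated by P12 (p99 latency 234≤676, memory 94≤159, avg latency 10≤43).
P12: not dominated (best memory).
Pareto-optimal: P3, P7, P8, P12 → 4.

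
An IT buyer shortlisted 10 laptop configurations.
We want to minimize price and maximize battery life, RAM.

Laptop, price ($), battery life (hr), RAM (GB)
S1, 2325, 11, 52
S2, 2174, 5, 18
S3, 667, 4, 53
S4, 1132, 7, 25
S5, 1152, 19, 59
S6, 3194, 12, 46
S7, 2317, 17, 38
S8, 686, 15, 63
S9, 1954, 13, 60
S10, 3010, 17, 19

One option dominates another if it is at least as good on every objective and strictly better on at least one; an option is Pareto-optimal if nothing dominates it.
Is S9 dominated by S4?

S4 vs S9: S4 is worse on battery life (7 vs 13), so it does not dominate S9.

No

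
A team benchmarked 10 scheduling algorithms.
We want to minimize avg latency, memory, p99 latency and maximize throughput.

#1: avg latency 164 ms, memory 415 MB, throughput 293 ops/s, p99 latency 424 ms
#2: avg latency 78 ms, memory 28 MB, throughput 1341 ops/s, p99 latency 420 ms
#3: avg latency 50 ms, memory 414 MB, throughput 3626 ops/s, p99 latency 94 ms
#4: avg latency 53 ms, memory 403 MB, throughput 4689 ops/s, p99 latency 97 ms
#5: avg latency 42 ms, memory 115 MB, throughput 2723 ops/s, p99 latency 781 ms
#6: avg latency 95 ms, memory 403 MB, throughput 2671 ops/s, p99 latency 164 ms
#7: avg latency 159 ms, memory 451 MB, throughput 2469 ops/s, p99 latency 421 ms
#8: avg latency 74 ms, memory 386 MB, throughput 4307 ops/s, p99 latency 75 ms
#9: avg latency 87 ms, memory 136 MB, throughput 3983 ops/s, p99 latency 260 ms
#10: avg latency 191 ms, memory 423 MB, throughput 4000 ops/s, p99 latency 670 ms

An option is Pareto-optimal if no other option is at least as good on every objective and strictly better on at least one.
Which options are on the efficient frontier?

#1: dominated by #2 (avg latency 78≤164, memory 28≤415, throughput 1341≥293, p99 latency 420≤424).
#2: not dominated (best memory).
#3: not dominated.
#4: not dominated (best throughput).
#5: not dominated (best avg latency).
#6: dominated by #4 (avg latency 53≤95, memory 403≤403, throughput 4689≥2671, p99 latency 97≤164).
#7: dominated by #3 (avg latency 50≤159, memory 414≤451, throughput 3626≥2469, p99 latency 94≤421).
#8: not dominated (best p99 latency).
#9: not dominated.
#10: dominated by #4 (avg latency 53≤191, memory 403≤423, throughput 4689≥4000, p99 latency 97≤670).

#2, #3, #4, #5, #8, #9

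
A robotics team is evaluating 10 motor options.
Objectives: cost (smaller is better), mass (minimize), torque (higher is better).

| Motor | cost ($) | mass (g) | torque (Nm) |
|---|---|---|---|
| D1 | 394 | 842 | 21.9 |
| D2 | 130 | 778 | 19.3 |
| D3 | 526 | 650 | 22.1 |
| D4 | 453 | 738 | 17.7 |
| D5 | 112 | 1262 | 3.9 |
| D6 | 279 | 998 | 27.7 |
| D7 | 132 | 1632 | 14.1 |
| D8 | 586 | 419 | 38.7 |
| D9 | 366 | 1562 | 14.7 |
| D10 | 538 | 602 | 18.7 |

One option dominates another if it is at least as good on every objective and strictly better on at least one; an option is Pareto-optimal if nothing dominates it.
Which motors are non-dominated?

D1: not dominated.
D2: not dominated.
D3: not dominated.
D4: not dominated.
D5: not dominated (best cost).
D6: not dominated.
D7: dominated by D2 (cost 130≤132, mass 778≤1632, torque 19.3≥14.1).
D8: not dominated (best mass).
D9: dominated by D2 (cost 130≤366, mass 778≤1562, torque 19.3≥14.7).
D10: not dominated.

D1, D2, D3, D4, D5, D6, D8, D10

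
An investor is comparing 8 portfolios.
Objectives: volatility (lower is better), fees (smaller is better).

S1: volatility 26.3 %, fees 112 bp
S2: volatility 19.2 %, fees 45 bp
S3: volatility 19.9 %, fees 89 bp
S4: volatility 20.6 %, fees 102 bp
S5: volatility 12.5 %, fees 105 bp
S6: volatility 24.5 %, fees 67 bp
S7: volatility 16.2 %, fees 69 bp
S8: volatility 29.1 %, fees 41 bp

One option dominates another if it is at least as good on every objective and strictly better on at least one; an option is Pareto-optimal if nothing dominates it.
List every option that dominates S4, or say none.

S2, S3, S7

S2: volatility 19.2≤20.6, fees 45≤102 — dominates S4.
S3: volatility 19.9≤20.6, fees 89≤102 — dominates S4.
S7: volatility 16.2≤20.6, fees 69≤102 — dominates S4.
Others (S1, S5, S6, S8) are each worse than S4 on at least one objective.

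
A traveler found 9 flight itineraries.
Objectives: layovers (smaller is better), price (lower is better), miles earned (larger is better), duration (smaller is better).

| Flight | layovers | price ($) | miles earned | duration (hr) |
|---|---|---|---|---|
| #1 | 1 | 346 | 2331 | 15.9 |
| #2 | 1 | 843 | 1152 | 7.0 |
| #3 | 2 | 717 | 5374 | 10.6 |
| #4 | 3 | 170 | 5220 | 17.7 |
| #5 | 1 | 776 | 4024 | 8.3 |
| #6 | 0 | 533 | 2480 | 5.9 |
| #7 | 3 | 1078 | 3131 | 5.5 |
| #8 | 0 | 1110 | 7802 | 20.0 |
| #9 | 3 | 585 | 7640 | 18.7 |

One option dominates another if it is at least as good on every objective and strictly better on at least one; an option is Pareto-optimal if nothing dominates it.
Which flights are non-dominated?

#1, #3, #4, #5, #6, #7, #8, #9

#1: not dominated.
#2: dominated by #6 (layovers 0≤1, price 533≤843, miles earned 2480≥1152, duration 5.9≤7.0).
#3: not dominated.
#4: not dominated (best price).
#5: not dominated.
#6: not dominated.
#7: not dominated (best duration).
#8: not dominated (best miles earned).
#9: not dominated.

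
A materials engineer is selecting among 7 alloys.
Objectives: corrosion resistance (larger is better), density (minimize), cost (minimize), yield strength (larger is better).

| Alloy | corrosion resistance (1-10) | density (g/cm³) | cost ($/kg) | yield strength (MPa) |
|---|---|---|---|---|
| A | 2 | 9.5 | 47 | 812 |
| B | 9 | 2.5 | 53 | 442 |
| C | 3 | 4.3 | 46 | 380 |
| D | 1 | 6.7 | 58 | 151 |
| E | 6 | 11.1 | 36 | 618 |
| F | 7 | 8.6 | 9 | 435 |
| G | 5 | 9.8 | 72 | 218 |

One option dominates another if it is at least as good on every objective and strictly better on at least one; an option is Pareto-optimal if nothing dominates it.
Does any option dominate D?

B vs D: corrosion resistance 9≥1, density 2.5≤6.7, cost 53≤58, yield strength 442≥151 — B is at least as good on every objective and strictly better on at least one, so B dominates D.

Yes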